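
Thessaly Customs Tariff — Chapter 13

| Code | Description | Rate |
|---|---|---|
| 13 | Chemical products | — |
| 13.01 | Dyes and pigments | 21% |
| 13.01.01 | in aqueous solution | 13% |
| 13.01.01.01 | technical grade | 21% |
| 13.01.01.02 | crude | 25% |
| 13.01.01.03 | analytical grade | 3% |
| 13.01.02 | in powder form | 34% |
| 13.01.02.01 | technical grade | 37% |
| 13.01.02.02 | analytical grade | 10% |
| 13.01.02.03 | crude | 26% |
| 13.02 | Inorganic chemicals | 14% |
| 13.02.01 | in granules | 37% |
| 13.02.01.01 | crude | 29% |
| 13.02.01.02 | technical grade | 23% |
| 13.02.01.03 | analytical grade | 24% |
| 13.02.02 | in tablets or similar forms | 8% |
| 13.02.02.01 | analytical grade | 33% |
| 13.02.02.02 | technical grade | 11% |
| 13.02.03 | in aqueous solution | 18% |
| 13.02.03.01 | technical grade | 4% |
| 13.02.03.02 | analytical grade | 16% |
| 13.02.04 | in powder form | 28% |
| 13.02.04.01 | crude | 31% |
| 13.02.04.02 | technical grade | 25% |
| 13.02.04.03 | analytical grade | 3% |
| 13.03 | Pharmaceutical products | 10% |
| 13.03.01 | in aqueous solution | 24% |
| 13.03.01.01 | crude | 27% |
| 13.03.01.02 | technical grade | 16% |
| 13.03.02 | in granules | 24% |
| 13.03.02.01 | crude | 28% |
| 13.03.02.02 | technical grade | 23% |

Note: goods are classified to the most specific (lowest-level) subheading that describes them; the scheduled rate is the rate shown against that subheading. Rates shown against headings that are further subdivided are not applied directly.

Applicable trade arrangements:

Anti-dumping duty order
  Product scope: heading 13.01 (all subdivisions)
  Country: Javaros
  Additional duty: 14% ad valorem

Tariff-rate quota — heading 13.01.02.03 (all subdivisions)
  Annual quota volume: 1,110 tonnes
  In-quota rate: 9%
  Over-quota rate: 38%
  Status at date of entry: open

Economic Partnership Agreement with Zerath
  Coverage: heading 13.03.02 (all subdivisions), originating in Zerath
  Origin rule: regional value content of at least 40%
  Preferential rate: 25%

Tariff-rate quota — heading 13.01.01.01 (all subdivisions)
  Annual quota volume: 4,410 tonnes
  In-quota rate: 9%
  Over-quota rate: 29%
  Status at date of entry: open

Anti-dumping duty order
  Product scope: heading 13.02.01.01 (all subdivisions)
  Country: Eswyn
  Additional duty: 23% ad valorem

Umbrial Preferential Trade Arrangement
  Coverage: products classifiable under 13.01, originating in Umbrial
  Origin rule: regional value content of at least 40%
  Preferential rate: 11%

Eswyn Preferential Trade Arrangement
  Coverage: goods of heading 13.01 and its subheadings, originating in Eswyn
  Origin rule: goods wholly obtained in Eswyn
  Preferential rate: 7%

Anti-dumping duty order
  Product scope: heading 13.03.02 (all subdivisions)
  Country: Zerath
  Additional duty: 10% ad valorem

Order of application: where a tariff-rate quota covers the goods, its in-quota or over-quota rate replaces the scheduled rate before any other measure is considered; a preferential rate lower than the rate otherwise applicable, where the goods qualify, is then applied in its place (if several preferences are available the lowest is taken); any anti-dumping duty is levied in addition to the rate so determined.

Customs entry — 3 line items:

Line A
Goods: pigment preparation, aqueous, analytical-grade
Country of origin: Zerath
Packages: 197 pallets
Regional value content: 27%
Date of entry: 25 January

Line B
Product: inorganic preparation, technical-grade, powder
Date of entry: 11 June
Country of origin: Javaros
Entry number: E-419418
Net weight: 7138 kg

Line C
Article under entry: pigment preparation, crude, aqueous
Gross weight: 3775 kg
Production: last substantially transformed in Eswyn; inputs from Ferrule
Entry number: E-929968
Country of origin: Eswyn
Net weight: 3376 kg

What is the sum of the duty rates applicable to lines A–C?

53%

Line A: pigment → 13.01; aqueous → 13.01.01; analytical-grade → 13.01.01.03. Scheduled 3%. Zerath agreement on 13.03.02: 13.01.01.03 not covered. → 3%.
Line B: inorganic → 13.02; powder → 13.02.04; technical-grade → 13.02.04.02. Scheduled 25%. No special measure applies. → 25%.
Line C: pigment → 13.01; aqueous → 13.01.01; crude → 13.01.01.02. Scheduled 25%. Eswyn agreement on 13.01: not wholly obtained. → 25%.
Sum: 3% + 25% + 25% = 53%.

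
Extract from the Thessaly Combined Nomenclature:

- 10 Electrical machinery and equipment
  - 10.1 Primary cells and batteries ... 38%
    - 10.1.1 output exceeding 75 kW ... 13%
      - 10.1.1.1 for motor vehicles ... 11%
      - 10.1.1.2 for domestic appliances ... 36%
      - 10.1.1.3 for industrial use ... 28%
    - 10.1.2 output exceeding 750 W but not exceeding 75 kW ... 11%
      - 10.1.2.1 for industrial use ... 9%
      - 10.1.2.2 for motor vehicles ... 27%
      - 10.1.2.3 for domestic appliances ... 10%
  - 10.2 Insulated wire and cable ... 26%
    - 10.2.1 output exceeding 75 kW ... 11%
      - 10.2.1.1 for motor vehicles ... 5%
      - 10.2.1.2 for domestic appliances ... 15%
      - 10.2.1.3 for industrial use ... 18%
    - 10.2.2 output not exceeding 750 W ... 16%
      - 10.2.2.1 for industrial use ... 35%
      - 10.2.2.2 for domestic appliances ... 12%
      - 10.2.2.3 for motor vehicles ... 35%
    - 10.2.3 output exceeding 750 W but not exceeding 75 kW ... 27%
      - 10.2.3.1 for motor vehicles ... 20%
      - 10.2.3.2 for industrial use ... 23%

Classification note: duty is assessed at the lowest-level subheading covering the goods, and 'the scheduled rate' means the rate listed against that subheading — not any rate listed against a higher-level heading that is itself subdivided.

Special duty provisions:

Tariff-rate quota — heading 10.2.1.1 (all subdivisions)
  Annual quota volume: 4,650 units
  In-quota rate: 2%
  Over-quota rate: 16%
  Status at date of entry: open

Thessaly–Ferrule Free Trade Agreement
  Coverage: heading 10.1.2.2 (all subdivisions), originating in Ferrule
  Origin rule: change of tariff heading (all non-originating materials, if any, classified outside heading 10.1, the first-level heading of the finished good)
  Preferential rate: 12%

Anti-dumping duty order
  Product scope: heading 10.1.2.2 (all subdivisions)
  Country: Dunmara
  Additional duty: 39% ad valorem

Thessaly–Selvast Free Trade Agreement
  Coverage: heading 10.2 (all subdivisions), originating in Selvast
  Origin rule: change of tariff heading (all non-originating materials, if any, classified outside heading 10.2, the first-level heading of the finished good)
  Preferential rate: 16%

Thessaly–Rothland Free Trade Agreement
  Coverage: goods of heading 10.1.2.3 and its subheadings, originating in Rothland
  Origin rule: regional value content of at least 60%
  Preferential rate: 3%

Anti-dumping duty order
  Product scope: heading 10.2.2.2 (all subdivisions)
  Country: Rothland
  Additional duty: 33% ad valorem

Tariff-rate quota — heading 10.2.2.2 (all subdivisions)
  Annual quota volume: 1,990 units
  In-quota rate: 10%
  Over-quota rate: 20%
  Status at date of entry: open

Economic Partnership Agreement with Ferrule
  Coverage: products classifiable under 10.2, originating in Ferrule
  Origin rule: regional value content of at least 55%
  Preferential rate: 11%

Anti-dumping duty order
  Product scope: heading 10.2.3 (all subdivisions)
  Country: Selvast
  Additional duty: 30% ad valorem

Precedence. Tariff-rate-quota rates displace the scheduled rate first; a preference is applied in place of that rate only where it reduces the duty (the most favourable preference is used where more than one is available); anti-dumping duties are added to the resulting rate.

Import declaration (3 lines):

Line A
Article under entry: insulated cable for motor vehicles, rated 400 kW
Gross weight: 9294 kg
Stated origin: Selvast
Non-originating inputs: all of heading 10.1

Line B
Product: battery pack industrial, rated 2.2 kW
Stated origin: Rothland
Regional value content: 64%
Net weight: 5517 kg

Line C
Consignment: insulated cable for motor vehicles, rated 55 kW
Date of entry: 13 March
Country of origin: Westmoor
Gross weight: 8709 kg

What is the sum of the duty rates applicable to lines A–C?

Line A: insulated cable → 10.2; rated 400 kW → 10.2.1; for motor vehicles → 10.2.1.1. Scheduled 5%. quota on 10.2.1.1 open → in-quota 2%; Selvast agreement on 10.2: CTH met → 16% available; preference 16% not lower than 2% → no reduction. → 2%.
Line B: battery pack → 10.1; rated 2.2 kW → 10.1.2; industrial → 10.1.2.1. Scheduled 9%. Rothland agreement on 10.1.2.3: 10.1.2.1 not covered. → 9%.
Line C: insulated cable → 10.2; rated 55 kW → 10.2.3; for motor vehicles → 10.2.3.1. Scheduled 20%. No special measure applies. → 20%.
Sum: 2% + 9% + 20% = 31%.

31%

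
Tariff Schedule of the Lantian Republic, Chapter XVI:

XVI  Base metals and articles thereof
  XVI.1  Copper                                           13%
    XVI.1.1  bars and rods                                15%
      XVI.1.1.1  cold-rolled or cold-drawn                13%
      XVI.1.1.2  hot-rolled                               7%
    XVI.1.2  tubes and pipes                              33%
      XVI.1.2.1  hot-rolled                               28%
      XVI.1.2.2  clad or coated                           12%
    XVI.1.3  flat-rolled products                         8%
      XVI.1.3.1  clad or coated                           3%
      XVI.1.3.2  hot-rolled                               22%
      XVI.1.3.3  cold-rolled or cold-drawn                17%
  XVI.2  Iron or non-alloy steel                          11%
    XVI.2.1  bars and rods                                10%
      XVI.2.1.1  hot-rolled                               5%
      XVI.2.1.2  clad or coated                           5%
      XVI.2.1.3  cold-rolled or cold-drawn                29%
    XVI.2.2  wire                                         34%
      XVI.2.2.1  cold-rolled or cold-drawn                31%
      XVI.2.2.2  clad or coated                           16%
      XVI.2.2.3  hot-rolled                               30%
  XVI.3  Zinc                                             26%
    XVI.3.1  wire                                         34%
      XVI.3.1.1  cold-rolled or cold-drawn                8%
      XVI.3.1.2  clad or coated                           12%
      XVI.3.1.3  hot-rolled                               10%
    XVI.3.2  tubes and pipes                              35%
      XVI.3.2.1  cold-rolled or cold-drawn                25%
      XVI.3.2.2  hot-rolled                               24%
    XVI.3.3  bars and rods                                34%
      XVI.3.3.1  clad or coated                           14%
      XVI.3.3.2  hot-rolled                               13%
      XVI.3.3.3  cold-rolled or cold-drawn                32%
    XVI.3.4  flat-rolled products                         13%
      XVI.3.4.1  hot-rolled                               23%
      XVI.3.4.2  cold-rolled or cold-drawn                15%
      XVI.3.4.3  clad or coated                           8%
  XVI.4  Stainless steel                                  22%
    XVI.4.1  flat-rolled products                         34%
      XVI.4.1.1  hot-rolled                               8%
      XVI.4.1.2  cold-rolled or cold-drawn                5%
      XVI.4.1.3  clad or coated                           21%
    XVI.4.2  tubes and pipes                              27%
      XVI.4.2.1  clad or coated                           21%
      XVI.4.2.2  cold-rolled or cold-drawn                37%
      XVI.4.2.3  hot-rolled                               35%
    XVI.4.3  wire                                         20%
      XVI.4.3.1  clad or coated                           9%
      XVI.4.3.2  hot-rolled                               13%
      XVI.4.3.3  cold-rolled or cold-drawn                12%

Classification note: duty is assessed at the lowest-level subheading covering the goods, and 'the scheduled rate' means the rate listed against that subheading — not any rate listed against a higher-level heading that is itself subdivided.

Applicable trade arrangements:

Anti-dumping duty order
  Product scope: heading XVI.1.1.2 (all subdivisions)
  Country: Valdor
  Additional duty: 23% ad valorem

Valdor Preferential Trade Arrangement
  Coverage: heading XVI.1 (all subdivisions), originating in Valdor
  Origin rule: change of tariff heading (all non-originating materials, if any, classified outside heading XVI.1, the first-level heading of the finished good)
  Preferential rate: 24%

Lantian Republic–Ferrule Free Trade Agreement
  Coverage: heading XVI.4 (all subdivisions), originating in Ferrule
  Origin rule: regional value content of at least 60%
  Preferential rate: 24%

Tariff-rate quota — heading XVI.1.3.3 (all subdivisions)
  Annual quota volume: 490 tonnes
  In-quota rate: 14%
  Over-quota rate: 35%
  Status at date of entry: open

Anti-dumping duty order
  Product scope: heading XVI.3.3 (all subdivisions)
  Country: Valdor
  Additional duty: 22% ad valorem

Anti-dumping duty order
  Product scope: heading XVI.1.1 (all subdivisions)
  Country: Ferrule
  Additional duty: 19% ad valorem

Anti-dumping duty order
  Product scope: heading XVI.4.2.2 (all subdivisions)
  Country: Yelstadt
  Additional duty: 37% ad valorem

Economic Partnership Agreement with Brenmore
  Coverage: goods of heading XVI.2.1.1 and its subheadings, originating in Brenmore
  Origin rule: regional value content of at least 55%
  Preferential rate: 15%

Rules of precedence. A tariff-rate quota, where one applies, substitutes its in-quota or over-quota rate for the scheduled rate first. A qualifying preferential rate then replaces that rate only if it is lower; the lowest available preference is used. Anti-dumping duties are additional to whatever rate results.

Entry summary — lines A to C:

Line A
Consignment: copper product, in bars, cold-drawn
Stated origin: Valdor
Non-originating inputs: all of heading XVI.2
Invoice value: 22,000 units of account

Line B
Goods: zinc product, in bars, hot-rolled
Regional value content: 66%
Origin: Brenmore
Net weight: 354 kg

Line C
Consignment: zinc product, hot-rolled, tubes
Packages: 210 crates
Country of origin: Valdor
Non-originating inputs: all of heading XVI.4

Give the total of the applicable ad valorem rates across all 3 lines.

50%

Line A: copper → XVI.1; in bars → XVI.1.1; cold-drawn → XVI.1.1.1. Scheduled 13%. Valdor agreement on XVI.1: CTH met → 24% available; preference 24% not lower than 13% → no reduction. → 13%.
Line B: zinc → XVI.3; in bars → XVI.3.3; hot-rolled → XVI.3.3.2. Scheduled 13%. Brenmore agreement on XVI.2.1.1: XVI.3.3.2 not covered. → 13%.
Line C: zinc → XVI.3; tubes → XVI.3.2; hot-rolled → XVI.3.2.2. Scheduled 24%. Valdor agreement on XVI.1: XVI.3.2.2 not covered. → 24%.
Sum: 13% + 13% + 24% = 50%.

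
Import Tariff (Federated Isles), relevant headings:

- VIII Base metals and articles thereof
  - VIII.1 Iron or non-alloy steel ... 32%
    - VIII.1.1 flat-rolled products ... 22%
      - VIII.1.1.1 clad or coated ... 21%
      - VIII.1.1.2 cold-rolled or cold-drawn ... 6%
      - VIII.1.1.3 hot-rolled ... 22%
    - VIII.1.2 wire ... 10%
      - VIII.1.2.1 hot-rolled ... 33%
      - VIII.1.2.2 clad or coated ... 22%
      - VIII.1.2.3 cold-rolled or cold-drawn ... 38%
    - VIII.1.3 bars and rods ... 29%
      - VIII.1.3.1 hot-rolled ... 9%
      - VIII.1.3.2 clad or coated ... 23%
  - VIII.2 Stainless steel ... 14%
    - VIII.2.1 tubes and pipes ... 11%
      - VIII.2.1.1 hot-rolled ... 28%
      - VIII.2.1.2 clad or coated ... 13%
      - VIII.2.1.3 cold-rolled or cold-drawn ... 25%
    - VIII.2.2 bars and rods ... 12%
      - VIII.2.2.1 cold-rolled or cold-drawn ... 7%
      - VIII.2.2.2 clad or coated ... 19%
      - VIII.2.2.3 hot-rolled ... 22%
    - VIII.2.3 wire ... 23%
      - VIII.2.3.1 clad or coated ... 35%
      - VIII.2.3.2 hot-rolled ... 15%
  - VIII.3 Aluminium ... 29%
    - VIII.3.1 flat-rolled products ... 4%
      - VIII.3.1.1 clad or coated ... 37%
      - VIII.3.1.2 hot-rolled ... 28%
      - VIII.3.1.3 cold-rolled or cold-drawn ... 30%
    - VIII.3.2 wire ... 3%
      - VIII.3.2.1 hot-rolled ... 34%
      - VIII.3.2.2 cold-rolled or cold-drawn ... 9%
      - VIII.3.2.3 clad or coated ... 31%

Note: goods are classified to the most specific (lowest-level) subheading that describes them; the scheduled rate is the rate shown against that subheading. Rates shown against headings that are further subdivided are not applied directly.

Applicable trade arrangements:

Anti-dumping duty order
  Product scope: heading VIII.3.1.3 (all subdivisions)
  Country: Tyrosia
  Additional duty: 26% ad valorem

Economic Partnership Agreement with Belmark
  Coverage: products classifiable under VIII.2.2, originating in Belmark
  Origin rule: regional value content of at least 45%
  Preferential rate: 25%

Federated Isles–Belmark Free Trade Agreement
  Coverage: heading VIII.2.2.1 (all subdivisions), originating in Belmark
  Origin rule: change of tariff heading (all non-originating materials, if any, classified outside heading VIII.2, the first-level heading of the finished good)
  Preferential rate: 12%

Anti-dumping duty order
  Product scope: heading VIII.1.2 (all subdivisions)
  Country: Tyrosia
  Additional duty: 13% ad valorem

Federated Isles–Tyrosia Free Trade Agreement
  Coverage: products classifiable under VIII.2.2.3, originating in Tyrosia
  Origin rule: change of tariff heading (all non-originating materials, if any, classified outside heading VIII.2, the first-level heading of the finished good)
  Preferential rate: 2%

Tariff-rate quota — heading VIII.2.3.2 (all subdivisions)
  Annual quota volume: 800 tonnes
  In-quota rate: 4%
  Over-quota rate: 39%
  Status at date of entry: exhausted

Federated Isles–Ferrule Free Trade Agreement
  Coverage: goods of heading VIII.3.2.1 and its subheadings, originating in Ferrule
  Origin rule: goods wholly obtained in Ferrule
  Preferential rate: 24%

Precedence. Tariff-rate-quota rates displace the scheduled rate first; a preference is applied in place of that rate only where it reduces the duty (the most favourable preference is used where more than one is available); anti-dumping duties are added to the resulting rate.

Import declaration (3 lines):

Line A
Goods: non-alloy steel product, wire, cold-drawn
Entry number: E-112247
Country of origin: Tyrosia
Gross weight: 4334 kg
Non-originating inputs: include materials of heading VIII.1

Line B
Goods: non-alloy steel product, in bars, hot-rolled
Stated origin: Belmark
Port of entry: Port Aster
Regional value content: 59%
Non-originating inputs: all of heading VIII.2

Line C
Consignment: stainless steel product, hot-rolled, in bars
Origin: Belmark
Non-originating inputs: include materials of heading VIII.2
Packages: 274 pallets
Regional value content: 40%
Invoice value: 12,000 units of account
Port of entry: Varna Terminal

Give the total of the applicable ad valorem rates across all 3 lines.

Line A: non-alloy steel → VIII.1; wire → VIII.1.2; cold-drawn → VIII.1.2.3. Scheduled 38%. Tyrosia agreement on VIII.2.2.3: VIII.1.2.3 not covered; anti-dumping (Tyrosia, VIII.1.2): +13%; total 38% + 13% = 51%. → 51%.
Line B: non-alloy steel → VIII.1; in bars → VIII.1.3; hot-rolled → VIII.1.3.1. Scheduled 9%. Belmark agreement on VIII.2.2: VIII.1.3.1 not covered; Belmark agreement on VIII.2.2.1: VIII.1.3.1 not covered. → 9%.
Line C: stainless steel → VIII.2; in bars → VIII.2.2; hot-rolled → VIII.2.2.3. Scheduled 22%. Belmark agreement on VIII.2.2: RVC < 45%; Belmark agreement on VIII.2.2.1: VIII.2.2.3 not covered. → 22%.
Sum: 51% + 9% + 22% = 82%.

82%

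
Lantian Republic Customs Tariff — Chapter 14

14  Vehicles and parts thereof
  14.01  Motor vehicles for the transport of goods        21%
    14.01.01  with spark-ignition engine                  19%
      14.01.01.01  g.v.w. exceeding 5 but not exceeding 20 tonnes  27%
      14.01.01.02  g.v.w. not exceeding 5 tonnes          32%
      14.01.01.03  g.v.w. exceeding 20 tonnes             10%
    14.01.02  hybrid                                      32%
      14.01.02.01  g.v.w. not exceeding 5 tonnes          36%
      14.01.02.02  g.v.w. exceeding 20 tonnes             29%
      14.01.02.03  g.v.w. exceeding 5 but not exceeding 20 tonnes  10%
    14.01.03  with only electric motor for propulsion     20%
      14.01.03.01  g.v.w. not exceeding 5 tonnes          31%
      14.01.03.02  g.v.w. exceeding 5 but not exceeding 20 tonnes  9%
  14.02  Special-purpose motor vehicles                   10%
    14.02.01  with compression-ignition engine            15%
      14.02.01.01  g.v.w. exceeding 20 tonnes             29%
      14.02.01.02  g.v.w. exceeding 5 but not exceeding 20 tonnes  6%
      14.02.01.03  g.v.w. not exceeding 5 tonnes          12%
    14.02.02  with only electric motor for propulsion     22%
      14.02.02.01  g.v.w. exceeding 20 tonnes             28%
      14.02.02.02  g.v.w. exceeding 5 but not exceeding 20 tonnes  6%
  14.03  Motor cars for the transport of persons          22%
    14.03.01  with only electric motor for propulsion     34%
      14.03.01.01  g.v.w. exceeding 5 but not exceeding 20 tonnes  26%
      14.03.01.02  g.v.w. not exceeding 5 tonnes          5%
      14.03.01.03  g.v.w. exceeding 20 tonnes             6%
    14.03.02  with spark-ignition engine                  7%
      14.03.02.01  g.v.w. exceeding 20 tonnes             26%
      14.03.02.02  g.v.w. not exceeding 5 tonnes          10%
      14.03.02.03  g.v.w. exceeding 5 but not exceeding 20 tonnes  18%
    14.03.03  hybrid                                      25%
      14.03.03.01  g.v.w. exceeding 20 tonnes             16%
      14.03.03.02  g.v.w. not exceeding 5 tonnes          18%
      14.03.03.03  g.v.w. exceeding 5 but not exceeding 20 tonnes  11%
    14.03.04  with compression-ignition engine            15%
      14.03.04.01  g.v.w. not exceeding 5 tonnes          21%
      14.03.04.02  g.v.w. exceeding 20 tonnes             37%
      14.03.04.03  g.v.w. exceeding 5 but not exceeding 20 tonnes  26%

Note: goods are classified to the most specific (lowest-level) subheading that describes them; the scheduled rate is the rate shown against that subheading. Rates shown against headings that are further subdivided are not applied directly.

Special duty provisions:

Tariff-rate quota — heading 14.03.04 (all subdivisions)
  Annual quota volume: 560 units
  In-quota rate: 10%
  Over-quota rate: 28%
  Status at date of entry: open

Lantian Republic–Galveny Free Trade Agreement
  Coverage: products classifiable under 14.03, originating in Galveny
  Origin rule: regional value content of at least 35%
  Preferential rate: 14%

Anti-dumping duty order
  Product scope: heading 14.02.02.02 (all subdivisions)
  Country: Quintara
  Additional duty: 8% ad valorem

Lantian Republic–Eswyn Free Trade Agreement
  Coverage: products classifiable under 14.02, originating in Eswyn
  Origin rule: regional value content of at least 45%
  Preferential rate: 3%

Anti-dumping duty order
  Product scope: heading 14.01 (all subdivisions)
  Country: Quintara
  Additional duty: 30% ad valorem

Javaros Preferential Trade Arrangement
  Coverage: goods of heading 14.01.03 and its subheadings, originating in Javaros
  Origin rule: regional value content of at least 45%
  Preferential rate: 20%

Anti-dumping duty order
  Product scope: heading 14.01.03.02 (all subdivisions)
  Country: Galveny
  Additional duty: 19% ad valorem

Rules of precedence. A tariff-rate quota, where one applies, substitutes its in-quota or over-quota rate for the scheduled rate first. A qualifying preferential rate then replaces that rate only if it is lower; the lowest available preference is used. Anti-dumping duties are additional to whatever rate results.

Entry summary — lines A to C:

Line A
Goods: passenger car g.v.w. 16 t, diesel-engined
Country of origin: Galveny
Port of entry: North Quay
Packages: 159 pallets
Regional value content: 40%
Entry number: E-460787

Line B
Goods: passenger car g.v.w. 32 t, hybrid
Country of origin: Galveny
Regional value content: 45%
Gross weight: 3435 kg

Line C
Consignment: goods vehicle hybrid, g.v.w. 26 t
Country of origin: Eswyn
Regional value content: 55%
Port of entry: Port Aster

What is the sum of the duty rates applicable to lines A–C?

Line A: passenger car → 14.03; diesel-engined → 14.03.04; g.v.w. 16 t → 14.03.04.03. Scheduled 26%. quota on 14.03.04 open → in-quota 10%; Galveny agreement on 14.03: RVC ≥ 35% → 14% available; preference 14% not lower than 10% → no reduction. → 10%.
Line B: passenger car → 14.03; hybrid → 14.03.03; g.v.w. 32 t → 14.03.03.01. Scheduled 16%. Galveny agreement on 14.03: RVC ≥ 35% → 14% available; preferential 14%. → 14%.
Line C: goods vehicle → 14.01; hybrid → 14.01.02; g.v.w. 26 t → 14.01.02.02. Scheduled 29%. Eswyn agreement on 14.02: 14.01.02.02 not covered. → 29%.
Sum: 10% + 14% + 29% = 53%.

53%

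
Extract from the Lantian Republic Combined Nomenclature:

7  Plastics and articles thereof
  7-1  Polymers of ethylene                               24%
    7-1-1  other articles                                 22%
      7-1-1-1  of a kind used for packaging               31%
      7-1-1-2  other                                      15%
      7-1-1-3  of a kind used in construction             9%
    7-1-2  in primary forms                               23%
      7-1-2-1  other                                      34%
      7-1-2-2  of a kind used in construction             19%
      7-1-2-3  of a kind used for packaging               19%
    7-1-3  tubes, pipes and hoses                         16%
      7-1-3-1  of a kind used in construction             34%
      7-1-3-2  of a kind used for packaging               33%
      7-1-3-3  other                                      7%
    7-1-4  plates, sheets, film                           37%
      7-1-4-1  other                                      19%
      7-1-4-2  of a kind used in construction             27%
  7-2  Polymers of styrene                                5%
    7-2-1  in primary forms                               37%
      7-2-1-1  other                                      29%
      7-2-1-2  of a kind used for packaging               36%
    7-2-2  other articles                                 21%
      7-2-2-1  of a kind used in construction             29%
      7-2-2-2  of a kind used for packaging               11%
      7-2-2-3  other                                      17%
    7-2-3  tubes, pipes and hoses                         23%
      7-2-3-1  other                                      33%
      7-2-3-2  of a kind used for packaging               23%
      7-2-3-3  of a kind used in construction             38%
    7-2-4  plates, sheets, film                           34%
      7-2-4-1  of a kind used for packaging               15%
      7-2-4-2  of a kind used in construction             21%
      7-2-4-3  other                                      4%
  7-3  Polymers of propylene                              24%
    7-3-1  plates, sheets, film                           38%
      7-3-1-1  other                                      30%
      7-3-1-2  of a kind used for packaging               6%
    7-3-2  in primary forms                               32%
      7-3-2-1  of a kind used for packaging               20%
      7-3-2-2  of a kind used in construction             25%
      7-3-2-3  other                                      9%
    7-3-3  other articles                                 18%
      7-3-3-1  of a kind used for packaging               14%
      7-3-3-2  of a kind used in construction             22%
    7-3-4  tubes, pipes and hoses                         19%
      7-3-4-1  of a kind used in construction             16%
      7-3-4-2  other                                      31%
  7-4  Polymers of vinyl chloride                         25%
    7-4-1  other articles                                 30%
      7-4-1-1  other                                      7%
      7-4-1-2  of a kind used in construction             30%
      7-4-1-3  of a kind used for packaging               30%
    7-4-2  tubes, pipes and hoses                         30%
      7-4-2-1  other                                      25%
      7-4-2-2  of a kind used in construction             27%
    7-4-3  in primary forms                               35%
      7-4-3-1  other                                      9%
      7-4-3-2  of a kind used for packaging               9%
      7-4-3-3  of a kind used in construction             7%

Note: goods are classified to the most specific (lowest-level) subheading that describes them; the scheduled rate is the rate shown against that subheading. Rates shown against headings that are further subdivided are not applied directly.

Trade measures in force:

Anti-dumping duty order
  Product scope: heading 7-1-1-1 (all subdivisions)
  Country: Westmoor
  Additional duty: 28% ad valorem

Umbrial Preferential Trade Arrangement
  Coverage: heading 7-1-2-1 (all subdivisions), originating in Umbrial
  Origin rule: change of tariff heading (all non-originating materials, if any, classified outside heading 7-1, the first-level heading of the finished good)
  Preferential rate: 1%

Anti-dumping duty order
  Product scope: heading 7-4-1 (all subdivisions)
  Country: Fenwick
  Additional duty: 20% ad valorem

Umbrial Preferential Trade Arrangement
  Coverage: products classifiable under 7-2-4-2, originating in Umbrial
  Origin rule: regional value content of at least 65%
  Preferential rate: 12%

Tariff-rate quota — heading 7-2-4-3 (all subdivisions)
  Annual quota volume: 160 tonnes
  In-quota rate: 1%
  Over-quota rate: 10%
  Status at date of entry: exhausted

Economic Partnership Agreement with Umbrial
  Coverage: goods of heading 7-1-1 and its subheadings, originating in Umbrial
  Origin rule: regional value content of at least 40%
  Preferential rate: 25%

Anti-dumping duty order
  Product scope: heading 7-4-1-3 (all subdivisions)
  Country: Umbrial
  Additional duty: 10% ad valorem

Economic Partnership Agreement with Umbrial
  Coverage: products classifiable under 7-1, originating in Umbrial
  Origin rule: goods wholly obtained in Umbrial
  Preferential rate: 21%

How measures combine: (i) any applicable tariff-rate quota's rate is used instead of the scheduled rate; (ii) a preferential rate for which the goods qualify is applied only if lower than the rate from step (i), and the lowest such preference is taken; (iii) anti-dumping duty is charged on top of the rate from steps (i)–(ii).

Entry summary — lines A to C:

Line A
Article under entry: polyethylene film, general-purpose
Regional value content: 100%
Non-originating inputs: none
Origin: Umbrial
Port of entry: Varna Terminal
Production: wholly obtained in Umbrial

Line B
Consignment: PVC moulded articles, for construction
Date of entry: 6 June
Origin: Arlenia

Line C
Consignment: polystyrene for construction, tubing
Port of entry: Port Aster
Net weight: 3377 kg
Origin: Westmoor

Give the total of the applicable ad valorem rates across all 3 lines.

87%

Line A: polyethylene → 7-1; film → 7-1-4; general-purpose → 7-1-4-1. Scheduled 19%. Umbrial agreement on 7-1-2-1: 7-1-4-1 not covered; Umbrial agreement on 7-2-4-2: 7-1-4-1 not covered; Umbrial agreement on 7-1-1: 7-1-4-1 not covered; Umbrial agreement on 7-1: wholly obtained → 21% available; preference 21% not lower than 19% → no reduction. → 19%.
Line B: PVC → 7-4; moulded articles → 7-4-1; for construction → 7-4-1-2. Scheduled 30%. No special measure applies. → 30%.
Line C: polystyrene → 7-2; tubing → 7-2-3; for construction → 7-2-3-3. Scheduled 38%. No special measure applies. → 38%.
Sum: 19% + 30% + 38% = 87%.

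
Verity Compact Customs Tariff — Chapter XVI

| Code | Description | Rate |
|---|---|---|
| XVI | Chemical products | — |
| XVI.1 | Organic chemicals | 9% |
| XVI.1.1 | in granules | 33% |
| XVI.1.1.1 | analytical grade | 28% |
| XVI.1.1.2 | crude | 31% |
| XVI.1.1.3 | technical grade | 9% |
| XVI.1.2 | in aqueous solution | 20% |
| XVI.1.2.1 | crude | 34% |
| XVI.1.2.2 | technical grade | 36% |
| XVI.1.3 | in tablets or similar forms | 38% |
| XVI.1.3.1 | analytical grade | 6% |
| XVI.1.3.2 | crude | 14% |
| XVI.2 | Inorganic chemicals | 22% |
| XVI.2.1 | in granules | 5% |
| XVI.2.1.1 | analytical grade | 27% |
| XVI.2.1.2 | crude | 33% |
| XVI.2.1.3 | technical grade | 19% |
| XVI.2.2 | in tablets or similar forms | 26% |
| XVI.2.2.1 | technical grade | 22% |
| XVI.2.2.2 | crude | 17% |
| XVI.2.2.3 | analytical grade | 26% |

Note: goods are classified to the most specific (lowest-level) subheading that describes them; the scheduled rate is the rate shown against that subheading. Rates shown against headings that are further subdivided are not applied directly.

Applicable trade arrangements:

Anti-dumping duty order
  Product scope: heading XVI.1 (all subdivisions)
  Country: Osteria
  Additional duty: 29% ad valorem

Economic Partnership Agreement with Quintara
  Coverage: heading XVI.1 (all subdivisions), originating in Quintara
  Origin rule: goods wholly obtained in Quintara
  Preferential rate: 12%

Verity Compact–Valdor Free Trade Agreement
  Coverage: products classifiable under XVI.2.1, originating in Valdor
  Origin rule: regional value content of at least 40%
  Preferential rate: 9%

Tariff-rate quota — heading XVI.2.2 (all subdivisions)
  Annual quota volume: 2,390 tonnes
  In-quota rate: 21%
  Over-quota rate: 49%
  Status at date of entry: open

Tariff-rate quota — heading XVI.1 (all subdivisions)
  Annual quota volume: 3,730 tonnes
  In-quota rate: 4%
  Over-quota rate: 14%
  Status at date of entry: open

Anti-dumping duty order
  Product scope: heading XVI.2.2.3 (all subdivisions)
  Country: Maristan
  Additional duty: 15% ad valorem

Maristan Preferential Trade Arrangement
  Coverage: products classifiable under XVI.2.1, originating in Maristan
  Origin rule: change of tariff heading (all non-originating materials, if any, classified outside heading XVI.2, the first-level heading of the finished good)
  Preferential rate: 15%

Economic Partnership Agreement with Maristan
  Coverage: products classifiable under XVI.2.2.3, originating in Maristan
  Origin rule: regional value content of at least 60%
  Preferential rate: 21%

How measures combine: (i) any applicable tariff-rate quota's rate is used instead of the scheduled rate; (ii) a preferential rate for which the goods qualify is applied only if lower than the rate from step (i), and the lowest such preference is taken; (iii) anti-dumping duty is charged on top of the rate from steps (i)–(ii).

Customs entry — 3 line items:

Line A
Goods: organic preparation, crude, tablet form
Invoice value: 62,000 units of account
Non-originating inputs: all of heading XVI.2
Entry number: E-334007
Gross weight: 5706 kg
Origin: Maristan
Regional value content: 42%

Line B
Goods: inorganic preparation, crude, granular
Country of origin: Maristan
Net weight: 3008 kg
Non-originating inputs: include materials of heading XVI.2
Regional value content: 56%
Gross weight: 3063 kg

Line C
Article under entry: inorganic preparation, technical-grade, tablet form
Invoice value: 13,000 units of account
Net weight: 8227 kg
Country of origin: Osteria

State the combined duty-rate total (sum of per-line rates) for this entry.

Line A: organic → XVI.1; tablet form → XVI.1.3; crude → XVI.1.3.2. Scheduled 14%. quota on XVI.1 open → in-quota 4%; Maristan agreement on XVI.2.1: XVI.1.3.2 not covered; Maristan agreement on XVI.2.2.3: XVI.1.3.2 not covered. → 4%.
Line B: inorganic → XVI.2; granular → XVI.2.1; crude → XVI.2.1.2. Scheduled 33%. Maristan agreement on XVI.2.1: CTH not met; Maristan agreement on XVI.2.2.3: XVI.2.1.2 not covered. → 33%.
Line C: inorganic → XVI.2; tablet form → XVI.2.2; technical-grade → XVI.2.2.1. Scheduled 22%. quota on XVI.2.2 open → in-quota 21%. → 21%.
Sum: 4% + 33% + 21% = 58%.

58%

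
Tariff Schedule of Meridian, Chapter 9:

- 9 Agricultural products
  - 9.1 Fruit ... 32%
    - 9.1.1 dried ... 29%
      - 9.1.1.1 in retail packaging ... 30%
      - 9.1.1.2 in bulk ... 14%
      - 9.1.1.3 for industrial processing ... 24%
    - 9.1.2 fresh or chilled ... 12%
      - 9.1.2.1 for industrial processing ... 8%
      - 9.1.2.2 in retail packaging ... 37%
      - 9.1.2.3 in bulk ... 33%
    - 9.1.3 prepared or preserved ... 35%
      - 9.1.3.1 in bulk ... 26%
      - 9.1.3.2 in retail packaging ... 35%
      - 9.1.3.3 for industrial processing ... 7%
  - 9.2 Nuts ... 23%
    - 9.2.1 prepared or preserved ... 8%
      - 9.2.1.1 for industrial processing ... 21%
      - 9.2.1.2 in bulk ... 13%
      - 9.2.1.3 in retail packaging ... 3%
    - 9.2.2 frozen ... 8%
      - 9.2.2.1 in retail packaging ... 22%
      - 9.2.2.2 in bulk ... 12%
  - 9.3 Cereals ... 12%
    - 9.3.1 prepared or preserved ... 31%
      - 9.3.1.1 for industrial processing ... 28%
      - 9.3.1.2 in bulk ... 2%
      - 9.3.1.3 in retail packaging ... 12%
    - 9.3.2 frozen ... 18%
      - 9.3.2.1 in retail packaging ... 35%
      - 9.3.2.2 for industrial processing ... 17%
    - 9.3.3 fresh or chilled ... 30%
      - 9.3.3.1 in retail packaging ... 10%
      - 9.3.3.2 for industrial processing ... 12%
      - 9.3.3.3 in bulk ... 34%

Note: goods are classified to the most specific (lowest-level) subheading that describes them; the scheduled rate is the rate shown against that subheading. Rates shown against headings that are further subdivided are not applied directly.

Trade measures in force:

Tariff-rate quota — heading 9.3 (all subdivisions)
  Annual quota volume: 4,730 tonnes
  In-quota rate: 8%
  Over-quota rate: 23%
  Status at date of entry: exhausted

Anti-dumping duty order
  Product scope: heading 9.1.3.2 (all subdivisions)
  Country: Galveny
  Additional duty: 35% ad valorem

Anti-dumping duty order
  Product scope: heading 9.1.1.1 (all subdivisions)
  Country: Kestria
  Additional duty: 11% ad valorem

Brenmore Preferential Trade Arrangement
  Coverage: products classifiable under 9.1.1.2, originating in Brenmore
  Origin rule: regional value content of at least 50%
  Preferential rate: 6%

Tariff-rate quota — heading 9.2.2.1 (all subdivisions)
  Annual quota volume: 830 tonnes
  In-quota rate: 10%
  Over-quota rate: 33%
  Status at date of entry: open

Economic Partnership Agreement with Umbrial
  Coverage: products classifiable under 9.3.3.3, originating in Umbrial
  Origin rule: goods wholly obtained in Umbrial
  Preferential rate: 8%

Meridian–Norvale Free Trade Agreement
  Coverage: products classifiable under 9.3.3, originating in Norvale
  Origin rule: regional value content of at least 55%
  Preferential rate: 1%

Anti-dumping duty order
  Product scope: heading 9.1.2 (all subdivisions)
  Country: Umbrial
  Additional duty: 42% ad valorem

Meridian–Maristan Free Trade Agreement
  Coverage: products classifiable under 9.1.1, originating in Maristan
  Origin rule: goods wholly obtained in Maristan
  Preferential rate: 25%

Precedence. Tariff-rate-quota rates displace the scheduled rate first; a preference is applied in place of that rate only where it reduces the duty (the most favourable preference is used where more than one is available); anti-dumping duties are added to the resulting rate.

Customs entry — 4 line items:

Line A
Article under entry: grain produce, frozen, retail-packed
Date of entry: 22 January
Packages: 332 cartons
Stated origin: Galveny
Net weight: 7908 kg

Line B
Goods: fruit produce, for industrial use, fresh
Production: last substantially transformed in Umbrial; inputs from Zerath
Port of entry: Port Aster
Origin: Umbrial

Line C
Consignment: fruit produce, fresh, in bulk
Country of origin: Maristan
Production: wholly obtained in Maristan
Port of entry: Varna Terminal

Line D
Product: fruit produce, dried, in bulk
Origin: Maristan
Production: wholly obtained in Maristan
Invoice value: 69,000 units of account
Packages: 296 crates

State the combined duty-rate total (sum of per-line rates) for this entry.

Line A: grain → 9.3; frozen → 9.3.2; retail-packed → 9.3.2.1. Scheduled 35%. quota on 9.3 exhausted → over-quota 23%. → 23%.
Line B: fruit → 9.1; fresh → 9.1.2; for industrial use → 9.1.2.1. Scheduled 8%. Umbrial agreement on 9.3.3.3: 9.1.2.1 not covered; anti-dumping (Umbrial, 9.1.2): +42%; total 8% + 42% = 50%. → 50%.
Line C: fruit → 9.1; fresh → 9.1.2; in bulk → 9.1.2.3. Scheduled 33%. Maristan agreement on 9.1.1: 9.1.2.3 not covered. → 33%.
Line D: fruit → 9.1; dried → 9.1.1; in bulk → 9.1.1.2. Scheduled 14%. Maristan agreement on 9.1.1: wholly obtained → 25% available; preference 25% not lower than 14% → no reduction. → 14%.
Sum: 23% + 50% + 33% + 14% = 120%.

120%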